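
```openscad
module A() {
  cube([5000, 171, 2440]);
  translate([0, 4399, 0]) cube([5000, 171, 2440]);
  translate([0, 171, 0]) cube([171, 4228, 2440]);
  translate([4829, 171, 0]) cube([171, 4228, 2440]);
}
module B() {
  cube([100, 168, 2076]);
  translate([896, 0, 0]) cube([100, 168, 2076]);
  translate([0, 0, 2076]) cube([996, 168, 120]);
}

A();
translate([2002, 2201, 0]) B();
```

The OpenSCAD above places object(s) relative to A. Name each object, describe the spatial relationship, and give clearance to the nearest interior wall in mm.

A is a house frame. B is a door frame. The door frame sits inside the house frame, centred. The clearance to the nearest interior wall is 1831 mm.

Clearances: x = 1831, y = 2030; minimum 1831 mm.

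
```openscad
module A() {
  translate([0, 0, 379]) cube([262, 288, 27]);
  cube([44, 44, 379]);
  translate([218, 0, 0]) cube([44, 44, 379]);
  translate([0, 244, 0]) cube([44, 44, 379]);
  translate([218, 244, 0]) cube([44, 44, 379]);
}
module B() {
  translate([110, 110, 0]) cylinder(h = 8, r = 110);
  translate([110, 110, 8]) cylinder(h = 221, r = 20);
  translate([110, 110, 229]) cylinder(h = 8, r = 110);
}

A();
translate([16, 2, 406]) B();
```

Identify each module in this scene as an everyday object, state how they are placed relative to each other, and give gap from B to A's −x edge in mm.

The spool's min-x is at 16; the stool's min-x is 0; gap = 16 mm.

A is a stool. B is a spool. The spool is on top of the stool. The gap from the spool to the stool's −x edge is 16 mm.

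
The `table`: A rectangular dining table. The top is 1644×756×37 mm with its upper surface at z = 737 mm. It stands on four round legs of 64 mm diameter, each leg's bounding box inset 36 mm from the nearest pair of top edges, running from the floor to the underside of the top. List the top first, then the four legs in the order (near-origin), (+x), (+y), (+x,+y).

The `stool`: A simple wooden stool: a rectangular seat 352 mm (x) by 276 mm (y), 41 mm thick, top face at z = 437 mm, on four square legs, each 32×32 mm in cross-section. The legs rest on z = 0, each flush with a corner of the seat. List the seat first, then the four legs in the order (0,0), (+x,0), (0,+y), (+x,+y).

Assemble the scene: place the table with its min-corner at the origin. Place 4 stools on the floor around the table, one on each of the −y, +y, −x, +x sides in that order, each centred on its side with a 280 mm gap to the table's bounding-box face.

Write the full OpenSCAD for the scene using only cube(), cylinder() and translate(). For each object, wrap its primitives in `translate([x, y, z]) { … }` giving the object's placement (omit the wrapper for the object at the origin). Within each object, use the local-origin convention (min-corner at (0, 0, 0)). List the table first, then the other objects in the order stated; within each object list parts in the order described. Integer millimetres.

translate([0, 0, 700]) cube([1644, 756, 37]);
translate([68, 68, 0]) cylinder(h = 700, r = 32);
translate([1576, 68, 0]) cylinder(h = 700, r = 32);
translate([68, 688, 0]) cylinder(h = 700, r = 32);
translate([1576, 688, 0]) cylinder(h = 700, r = 32);
translate([646, -556, 0]) {
  translate([0, 0, 396]) cube([352, 276, 41]);
  cube([32, 32, 396]);
  translate([320, 0, 0]) cube([32, 32, 396]);
  translate([0, 244, 0]) cube([32, 32, 396]);
  translate([320, 244, 0]) cube([32, 32, 396]);
}
translate([646, 1036, 0]) {
  translate([0, 0, 396]) cube([352, 276, 41]);
  cube([32, 32, 396]);
  translate([320, 0, 0]) cube([32, 32, 396]);
  translate([0, 244, 0]) cube([32, 32, 396]);
  translate([320, 244, 0]) cube([32, 32, 396]);
}
translate([-632, 240, 0]) {
  translate([0, 0, 396]) cube([352, 276, 41]);
  cube([32, 32, 396]);
  translate([320, 0, 0]) cube([32, 32, 396]);
  translate([0, 244, 0]) cube([32, 32, 396]);
  translate([320, 244, 0]) cube([32, 32, 396]);
}
translate([1924, 240, 0]) {
  translate([0, 0, 396]) cube([352, 276, 41]);
  cube([32, 32, 396]);
  translate([320, 0, 0]) cube([32, 32, 396]);
  translate([0, 244, 0]) cube([32, 32, 396]);
  translate([320, 244, 0]) cube([32, 32, 396]);
}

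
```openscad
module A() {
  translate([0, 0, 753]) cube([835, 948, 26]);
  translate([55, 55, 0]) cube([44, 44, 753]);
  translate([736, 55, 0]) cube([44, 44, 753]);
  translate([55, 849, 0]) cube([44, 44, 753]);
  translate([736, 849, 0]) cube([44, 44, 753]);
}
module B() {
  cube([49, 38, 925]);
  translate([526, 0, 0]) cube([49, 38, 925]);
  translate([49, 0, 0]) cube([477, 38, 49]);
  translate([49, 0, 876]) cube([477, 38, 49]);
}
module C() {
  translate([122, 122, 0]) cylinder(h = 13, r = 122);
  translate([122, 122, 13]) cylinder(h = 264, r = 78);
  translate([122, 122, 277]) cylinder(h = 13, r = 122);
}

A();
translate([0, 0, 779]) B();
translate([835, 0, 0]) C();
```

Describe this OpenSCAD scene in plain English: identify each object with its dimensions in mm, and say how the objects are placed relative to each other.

A is a rectangular dining table. The top is 835×948×26 mm with its upper surface at z = 779 mm. It stands on four 44×44 mm square legs, each inset 55 mm from the nearest pair of top edges, running from the floor to the underside of the top.

B is a rectangular picture frame lying in the x–z plane (depth along y). The opening is 477 mm wide (x) by 827 mm tall (z), surrounded by a border 49 mm wide on all four sides. The frame is 38 mm deep and is made of two full-height vertical stiles with two horizontal rails fitted between them.

C is a spool: two coaxial disc flanges of radius 122 mm and thickness 13 mm, joined by a core cylinder of radius 78 mm and height 264 mm. The lower flange rests on z = 0 and the three cylinders share a vertical axis.

The picture frame is on top of the table. The spool is against the table's +x side, with their −y faces flush.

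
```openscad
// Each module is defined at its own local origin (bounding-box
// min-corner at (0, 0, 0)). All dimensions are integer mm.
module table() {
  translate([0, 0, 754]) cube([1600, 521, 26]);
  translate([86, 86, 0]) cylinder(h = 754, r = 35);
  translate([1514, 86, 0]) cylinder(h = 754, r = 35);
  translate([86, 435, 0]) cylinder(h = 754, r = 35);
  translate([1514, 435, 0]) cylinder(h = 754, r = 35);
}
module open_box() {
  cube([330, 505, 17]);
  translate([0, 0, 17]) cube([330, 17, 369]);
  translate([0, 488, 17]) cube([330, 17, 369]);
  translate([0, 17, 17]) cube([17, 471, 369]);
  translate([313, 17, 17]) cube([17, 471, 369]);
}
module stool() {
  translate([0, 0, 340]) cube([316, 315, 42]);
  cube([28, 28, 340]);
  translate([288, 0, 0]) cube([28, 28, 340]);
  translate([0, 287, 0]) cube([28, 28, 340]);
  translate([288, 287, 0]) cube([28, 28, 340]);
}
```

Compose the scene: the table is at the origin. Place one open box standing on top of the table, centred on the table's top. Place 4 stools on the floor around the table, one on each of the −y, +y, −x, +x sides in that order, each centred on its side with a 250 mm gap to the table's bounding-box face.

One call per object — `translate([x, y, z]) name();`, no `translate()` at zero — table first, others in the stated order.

table();
translate([635, 8, 780]) open_box();
translate([642, -565, 0]) stool();
translate([642, 771, 0]) stool();
translate([-566, 103, 0]) stool();
translate([1850, 103, 0]) stool();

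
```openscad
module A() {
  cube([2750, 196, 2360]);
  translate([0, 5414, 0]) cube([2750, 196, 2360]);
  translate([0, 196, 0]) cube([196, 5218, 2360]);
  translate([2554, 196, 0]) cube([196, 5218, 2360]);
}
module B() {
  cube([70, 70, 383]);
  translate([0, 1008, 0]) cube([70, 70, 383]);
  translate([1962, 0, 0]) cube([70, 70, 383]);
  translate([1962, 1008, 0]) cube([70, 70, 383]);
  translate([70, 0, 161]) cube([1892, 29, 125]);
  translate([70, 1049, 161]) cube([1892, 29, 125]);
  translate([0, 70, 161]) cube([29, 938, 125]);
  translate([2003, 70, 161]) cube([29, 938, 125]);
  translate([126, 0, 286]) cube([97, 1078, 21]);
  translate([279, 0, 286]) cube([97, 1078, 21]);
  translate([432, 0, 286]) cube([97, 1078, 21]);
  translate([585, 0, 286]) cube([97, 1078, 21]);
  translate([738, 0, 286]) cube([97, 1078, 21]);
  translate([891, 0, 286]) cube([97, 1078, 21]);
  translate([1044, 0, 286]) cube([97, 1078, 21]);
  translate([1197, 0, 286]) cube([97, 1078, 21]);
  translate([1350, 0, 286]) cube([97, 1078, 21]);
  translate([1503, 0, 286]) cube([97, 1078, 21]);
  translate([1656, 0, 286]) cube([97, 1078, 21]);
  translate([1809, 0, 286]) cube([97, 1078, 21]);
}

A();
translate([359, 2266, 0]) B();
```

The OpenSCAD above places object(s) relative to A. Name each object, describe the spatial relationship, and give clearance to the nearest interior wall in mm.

Clearances: x = 163, y = 2070; minimum 163 mm.

A is a house frame. B is a bed frame. The bed frame sits inside the house frame, centred. The clearance to the nearest interior wall is 163 mm.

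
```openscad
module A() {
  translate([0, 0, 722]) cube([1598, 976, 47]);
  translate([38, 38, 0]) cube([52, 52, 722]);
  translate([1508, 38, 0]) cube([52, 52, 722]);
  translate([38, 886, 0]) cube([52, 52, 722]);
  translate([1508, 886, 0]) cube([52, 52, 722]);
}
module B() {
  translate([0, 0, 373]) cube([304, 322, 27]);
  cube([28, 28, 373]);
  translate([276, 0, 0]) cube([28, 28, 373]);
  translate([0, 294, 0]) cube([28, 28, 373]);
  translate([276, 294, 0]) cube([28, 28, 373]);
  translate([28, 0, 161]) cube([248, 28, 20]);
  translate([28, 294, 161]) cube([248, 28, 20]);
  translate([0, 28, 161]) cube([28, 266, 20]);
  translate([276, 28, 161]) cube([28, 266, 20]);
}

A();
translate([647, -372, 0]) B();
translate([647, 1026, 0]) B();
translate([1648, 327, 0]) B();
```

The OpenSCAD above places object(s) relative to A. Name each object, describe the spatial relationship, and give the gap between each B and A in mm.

Each stool's nearest face is 50 mm from the table's bounding box.

A is a table. B is a stool. Three stools sit around the table at the −y, +y, +x sides. The gap between each stool and the table is 50 mm.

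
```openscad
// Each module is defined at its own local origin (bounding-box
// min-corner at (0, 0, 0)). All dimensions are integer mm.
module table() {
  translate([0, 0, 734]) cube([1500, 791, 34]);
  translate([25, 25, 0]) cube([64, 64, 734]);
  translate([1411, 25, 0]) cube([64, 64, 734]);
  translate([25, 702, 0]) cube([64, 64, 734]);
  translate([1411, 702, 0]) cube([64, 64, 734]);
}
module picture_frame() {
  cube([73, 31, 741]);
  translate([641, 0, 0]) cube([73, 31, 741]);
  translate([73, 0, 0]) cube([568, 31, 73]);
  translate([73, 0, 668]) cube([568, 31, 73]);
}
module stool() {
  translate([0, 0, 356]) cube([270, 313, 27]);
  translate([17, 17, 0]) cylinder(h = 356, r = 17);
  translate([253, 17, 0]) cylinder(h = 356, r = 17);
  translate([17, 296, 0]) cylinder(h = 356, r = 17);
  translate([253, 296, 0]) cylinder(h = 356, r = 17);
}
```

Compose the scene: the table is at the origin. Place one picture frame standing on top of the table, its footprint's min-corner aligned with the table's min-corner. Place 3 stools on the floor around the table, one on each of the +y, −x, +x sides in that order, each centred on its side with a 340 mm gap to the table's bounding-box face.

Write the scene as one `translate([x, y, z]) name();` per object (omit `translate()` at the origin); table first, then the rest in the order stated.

table();
translate([0, 0, 768]) picture_frame();
translate([615, 1131, 0]) stool();
translate([-610, 239, 0]) stool();
translate([1840, 239, 0]) stool();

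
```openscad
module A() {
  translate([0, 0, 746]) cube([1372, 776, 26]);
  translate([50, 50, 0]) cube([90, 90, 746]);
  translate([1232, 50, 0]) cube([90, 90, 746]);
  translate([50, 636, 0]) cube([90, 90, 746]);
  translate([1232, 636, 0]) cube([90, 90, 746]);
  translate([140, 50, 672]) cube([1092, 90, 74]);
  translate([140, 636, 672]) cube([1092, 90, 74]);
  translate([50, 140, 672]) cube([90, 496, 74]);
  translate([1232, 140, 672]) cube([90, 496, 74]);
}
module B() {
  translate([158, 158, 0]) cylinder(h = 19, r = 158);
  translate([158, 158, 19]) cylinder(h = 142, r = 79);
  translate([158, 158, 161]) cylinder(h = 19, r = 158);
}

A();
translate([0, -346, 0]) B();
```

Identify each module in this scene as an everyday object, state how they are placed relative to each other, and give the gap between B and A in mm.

The spool's nearest face is 30 mm from the table's −y face.

A is a table. B is a spool. The spool is on the floor beside the table on its −y side. The gap between the spool and the table is 30 mm.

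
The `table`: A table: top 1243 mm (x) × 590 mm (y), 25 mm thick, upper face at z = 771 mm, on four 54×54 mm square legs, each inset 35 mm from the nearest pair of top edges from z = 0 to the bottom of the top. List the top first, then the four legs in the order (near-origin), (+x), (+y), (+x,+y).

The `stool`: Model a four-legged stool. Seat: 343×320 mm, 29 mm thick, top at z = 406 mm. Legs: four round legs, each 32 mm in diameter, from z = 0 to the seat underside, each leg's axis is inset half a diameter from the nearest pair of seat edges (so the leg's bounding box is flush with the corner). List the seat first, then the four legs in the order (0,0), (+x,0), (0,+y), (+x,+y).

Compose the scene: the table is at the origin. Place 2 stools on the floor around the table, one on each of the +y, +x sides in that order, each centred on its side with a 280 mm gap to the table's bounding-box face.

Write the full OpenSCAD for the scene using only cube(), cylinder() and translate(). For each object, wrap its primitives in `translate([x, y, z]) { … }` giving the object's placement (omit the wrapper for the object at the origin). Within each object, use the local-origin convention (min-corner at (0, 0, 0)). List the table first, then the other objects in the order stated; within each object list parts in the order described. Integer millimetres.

translate([0, 0, 746]) cube([1243, 590, 25]);
translate([35, 35, 0]) cube([54, 54, 746]);
translate([1154, 35, 0]) cube([54, 54, 746]);
translate([35, 501, 0]) cube([54, 54, 746]);
translate([1154, 501, 0]) cube([54, 54, 746]);
translate([450, 870, 0]) {
  translate([0, 0, 377]) cube([343, 320, 29]);
  translate([16, 16, 0]) cylinder(h = 377, r = 16);
  translate([327, 16, 0]) cylinder(h = 377, r = 16);
  translate([16, 304, 0]) cylinder(h = 377, r = 16);
  translate([327, 304, 0]) cylinder(h = 377, r = 16);
}
translate([1523, 135, 0]) {
  translate([0, 0, 377]) cube([343, 320, 29]);
  translate([16, 16, 0]) cylinder(h = 377, r = 16);
  translate([327, 16, 0]) cylinder(h = 377, r = 16);
  translate([16, 304, 0]) cylinder(h = 377, r = 16);
  translate([327, 304, 0]) cylinder(h = 377, r = 16);
}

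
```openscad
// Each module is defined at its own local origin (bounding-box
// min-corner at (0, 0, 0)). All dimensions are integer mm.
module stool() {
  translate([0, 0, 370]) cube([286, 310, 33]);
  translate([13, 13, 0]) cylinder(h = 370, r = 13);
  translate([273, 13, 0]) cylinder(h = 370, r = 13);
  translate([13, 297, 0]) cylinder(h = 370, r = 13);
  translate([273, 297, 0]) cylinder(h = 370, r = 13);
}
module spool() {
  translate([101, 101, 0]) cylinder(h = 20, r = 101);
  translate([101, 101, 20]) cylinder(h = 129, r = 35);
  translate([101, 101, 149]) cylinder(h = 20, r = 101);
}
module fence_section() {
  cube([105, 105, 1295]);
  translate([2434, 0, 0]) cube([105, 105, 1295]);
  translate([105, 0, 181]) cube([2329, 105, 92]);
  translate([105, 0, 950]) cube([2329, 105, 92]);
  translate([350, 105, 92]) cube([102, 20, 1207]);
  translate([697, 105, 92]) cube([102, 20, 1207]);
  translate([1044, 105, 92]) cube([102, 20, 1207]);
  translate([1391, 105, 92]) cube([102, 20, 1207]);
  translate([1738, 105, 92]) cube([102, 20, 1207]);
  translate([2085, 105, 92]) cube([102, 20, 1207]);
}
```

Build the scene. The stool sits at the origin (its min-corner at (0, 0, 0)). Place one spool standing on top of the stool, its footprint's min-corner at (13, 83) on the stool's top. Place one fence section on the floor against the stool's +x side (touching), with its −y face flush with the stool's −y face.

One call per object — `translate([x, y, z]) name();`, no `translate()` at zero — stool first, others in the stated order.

stool();
translate([13, 83, 403]) spool();
translate([286, 0, 0]) fence_section();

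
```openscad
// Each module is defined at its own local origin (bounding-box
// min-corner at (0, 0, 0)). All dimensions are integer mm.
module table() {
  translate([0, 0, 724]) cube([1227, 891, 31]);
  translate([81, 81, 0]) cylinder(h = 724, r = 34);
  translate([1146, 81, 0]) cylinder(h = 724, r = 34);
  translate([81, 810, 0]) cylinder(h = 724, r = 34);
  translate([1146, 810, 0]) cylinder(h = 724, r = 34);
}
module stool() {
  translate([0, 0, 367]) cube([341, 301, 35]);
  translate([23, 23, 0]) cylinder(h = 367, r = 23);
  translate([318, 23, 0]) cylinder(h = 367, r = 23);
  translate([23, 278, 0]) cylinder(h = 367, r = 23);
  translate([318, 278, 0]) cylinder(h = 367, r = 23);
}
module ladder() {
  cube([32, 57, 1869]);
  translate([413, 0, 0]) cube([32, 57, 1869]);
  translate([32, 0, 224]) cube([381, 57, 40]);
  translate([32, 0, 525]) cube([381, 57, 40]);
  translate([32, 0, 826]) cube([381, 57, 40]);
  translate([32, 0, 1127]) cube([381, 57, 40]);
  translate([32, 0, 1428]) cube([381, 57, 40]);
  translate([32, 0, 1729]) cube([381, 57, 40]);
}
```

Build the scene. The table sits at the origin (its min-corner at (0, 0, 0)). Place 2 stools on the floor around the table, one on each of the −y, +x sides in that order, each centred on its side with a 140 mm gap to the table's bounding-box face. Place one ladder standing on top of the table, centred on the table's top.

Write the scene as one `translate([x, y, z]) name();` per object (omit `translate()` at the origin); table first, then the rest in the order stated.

table();
translate([443, -441, 0]) stool();
translate([1367, 295, 0]) stool();
translate([391, 417, 755]) ladder();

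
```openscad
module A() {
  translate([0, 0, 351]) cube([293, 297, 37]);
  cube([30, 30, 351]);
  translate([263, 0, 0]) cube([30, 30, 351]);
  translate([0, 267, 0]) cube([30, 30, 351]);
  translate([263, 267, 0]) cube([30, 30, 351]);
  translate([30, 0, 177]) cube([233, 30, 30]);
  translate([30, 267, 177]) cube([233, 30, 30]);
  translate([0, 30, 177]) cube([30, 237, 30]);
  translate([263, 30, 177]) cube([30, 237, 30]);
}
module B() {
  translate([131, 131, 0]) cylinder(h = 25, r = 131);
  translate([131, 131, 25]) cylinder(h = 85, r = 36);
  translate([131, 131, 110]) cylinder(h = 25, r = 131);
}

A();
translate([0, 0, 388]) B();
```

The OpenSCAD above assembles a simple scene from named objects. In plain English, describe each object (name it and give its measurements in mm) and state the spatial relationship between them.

A is a four-legged stool. The seat is a 293×297×37 mm slab whose top surface is at z = 388 mm; four square legs, each 30×30 mm in cross-section, run from the floor (z = 0) to the underside of the seat, each flush with a corner of the seat. Four stretchers, 30 mm wide and 30 mm tall, connect adjacent legs with their undersides at z = 177 mm, each running between the inner faces of the legs it joins and aligned with the legs' outer faces on the other axis.

B is a spool: two coaxial disc flanges of radius 131 mm and thickness 25 mm, joined by a core cylinder of radius 36 mm and height 85 mm. The lower flange rests on z = 0 and the three cylinders share a vertical axis.

The spool is on top of the stool.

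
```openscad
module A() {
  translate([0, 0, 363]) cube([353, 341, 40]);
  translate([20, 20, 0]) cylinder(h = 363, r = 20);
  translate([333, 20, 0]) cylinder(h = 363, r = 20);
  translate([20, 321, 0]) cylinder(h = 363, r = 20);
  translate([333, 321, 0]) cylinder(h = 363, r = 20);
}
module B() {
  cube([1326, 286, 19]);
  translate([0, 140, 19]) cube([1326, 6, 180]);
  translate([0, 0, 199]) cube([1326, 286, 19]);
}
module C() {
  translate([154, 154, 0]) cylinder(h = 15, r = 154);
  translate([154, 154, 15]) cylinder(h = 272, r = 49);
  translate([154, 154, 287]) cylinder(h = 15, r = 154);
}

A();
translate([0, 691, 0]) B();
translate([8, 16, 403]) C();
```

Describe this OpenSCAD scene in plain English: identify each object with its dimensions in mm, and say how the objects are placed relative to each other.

A is a four-legged stool. The seat is a 353×341×40 mm slab whose top surface is at z = 403 mm; four round legs, each 40 mm in diameter, run from the floor (z = 0) to the underside of the seat, each leg's axis is inset half a diameter from the nearest pair of seat edges (so the leg's bounding box is flush with the corner).

B is an I-beam lying along x, 1326 mm long. Overall section height 218 mm. Two flanges 286 mm wide (y) and 19 mm thick, one on the floor and one at the top; a web 6 mm thick runs between them, centred on the flange width.

C is a spool: two coaxial disc flanges of radius 154 mm and thickness 15 mm, joined by a core cylinder of radius 49 mm and height 272 mm. The lower flange rests on z = 0 and the three cylinders share a vertical axis.

The I-beam is on the floor beside the stool on its +y side. The spool is on top of the stool.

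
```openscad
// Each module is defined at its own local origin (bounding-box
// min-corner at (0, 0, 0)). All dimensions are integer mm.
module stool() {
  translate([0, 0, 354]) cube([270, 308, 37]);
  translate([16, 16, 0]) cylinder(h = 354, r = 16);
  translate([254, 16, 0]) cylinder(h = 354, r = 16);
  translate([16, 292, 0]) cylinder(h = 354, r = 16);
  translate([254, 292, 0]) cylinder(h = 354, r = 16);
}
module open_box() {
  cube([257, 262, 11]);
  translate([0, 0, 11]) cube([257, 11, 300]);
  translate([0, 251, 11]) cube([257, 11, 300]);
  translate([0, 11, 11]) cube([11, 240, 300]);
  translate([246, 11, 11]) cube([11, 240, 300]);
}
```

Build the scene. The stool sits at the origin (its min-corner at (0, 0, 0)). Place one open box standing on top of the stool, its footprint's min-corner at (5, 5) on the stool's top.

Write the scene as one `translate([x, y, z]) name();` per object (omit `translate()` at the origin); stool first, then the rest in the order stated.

stool();
translate([5, 5, 391]) open_box();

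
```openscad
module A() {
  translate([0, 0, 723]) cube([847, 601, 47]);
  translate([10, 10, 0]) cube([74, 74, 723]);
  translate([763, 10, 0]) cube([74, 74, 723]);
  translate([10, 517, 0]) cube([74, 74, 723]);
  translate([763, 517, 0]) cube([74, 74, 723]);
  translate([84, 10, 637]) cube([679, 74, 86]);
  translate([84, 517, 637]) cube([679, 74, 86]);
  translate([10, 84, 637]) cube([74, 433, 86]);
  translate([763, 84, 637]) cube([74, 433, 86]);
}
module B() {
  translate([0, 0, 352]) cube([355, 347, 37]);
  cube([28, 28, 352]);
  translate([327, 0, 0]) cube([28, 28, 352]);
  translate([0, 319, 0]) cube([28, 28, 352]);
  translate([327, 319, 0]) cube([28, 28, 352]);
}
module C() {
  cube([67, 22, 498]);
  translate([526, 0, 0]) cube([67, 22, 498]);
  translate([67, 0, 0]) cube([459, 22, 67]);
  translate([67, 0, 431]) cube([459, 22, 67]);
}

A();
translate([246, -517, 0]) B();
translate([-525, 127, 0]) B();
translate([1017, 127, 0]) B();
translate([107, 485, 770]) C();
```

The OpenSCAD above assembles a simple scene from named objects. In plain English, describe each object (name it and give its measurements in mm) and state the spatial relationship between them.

A is a rectangular dining table. The top is 847×601×47 mm with its upper surface at z = 770 mm. It stands on four 74×74 mm square legs, each inset 10 mm from the nearest pair of top edges, running from the floor to the underside of the top. Four apron rails, 74 mm thick and 86 mm tall, run between adjacent legs with their top edges flush with the underside of the top and their outer faces flush with the legs' outer faces.

B is a four-legged stool. The seat is a 355×347×37 mm slab whose top surface is at z = 389 mm; four square legs, each 28×28 mm in cross-section, run from the floor (z = 0) to the underside of the seat, each flush with a corner of the seat.

C is a rectangular picture frame lying in the x–z plane (depth along y). The opening is 459 mm wide (x) by 364 mm tall (z), surrounded by a border 67 mm wide on all four sides. The frame is 22 mm deep and is made of two full-height vertical stiles with two horizontal rails fitted between them.

Three stools sit around the table at the −y, −x, +x sides. The picture frame is on top of the table.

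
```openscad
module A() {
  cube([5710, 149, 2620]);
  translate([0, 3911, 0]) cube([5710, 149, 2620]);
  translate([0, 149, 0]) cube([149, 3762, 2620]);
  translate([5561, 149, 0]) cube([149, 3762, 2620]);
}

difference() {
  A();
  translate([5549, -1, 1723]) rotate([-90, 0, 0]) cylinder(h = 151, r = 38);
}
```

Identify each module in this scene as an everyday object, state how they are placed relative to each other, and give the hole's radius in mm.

A is a house frame. The house frame has a circular hole through its front wall. The hole's radius is 38 mm.

The subtracted cylinder has r = 38 mm.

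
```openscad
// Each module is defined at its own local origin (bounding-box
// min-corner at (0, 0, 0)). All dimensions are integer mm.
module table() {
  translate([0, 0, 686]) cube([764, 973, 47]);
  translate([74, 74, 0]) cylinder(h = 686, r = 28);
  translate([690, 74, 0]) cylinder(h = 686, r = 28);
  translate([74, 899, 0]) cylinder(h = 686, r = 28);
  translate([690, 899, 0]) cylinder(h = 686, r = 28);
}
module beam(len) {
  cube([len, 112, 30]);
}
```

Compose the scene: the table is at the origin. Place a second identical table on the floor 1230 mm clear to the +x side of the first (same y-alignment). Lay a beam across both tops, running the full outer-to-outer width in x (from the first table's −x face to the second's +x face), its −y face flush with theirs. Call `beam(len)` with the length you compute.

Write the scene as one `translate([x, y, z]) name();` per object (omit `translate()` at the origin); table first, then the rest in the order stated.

table();
translate([1994, 0, 0]) table();
translate([0, 0, 733]) beam(2758);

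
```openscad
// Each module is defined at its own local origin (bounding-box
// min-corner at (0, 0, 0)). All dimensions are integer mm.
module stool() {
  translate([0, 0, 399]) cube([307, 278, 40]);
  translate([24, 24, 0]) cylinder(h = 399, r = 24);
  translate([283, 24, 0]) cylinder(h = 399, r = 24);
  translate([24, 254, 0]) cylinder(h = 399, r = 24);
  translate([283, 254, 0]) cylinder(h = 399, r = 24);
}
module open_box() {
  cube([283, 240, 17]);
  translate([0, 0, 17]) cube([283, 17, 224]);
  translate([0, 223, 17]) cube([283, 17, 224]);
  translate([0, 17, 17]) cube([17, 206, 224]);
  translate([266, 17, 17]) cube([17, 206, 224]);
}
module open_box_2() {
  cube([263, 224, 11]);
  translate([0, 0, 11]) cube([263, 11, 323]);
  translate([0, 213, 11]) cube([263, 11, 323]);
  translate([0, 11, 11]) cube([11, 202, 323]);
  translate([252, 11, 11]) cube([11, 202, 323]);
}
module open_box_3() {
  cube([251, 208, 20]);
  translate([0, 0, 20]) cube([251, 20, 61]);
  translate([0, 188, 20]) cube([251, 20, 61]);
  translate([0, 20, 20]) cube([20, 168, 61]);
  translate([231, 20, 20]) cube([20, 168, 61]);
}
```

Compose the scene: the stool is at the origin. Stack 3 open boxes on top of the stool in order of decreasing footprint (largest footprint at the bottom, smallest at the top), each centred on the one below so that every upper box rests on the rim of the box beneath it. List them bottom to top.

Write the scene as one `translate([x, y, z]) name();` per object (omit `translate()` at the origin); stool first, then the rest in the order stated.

stool();
translate([12, 19, 439]) open_box();
translate([22, 27, 680]) open_box_2();
translate([28, 35, 1014]) open_box_3();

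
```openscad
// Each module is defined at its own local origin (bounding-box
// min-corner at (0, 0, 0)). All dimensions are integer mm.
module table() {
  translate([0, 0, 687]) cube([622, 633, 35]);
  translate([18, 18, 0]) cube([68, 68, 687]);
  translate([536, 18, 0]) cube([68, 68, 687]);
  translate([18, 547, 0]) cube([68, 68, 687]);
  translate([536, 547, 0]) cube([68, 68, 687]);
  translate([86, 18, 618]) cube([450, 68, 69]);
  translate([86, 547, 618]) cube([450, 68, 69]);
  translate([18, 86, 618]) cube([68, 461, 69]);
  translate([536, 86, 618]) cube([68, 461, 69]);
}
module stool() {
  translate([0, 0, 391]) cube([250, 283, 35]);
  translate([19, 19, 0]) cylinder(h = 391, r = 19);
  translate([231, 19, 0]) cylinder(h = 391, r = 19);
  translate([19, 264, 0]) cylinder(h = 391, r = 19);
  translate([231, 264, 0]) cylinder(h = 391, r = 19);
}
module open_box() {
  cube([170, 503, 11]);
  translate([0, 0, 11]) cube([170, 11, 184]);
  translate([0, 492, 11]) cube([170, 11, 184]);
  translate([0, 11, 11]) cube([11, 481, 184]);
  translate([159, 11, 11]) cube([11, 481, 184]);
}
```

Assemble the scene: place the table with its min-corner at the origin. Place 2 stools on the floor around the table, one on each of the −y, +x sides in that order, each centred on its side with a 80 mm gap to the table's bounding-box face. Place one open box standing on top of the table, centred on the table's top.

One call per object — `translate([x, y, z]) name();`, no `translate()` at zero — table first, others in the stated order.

table();
translate([186, -363, 0]) stool();
translate([702, 175, 0]) stool();
translate([226, 65, 722]) open_box();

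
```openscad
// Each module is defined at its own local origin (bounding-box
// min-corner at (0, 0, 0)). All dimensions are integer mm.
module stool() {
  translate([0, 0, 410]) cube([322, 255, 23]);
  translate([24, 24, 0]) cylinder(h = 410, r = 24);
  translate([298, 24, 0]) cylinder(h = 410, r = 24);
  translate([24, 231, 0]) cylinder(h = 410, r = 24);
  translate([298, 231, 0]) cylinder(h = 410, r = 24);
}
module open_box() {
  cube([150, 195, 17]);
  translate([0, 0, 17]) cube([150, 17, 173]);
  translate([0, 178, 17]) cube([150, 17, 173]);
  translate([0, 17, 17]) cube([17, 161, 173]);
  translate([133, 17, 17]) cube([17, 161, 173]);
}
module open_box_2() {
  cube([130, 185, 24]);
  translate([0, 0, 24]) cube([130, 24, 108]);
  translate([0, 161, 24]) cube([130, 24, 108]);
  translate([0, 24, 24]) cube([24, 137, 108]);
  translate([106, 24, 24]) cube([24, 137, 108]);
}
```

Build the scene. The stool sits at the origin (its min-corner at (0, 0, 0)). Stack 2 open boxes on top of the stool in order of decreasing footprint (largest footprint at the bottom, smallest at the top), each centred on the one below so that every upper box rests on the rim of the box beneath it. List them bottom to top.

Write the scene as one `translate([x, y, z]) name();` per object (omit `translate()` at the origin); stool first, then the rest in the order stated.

stool();
translate([86, 30, 433]) open_box();
translate([96, 35, 623]) open_box_2();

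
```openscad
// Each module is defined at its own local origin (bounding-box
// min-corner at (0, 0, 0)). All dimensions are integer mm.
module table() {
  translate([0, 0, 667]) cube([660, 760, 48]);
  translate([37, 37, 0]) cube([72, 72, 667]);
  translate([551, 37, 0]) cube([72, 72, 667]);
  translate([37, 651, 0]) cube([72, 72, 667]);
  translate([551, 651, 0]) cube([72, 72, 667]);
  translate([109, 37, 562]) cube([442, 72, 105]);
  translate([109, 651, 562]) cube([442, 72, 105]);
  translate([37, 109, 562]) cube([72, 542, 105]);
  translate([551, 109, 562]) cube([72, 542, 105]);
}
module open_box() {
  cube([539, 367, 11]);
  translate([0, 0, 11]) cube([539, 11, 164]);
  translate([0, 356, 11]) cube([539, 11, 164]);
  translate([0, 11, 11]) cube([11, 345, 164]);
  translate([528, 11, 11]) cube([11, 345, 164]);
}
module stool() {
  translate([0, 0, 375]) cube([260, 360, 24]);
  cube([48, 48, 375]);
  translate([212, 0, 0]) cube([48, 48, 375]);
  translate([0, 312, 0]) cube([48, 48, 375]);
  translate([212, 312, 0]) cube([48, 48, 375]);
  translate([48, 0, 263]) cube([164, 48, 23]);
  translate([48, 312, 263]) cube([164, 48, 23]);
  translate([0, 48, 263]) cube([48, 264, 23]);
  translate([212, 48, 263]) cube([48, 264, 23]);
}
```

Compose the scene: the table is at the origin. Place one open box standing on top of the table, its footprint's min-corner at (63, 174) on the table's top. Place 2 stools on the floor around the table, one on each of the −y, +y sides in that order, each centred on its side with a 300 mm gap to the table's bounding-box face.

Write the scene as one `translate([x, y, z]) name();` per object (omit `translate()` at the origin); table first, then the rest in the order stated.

table();
translate([63, 174, 715]) open_box();
translate([200, -660, 0]) stool();
translate([200, 1060, 0]) stool();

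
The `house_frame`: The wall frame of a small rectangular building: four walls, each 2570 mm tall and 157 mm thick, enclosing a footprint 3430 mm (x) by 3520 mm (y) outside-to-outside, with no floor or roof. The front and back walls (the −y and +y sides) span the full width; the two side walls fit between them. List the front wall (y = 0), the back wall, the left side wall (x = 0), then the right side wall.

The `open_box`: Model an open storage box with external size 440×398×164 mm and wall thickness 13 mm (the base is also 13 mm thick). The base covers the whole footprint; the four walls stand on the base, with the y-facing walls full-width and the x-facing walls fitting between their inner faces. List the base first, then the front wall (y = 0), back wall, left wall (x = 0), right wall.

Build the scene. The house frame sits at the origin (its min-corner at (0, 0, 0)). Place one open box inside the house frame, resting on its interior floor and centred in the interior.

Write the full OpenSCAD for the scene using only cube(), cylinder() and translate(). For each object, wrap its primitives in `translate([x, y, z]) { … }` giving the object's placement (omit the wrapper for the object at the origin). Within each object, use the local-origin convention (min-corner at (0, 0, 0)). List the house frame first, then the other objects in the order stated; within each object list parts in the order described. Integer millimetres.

cube([3430, 157, 2570]);
translate([0, 3363, 0]) cube([3430, 157, 2570]);
translate([0, 157, 0]) cube([157, 3206, 2570]);
translate([3273, 157, 0]) cube([157, 3206, 2570]);
translate([1495, 1561, 0]) {
  cube([440, 398, 13]);
  translate([0, 0, 13]) cube([440, 13, 151]);
  translate([0, 385, 13]) cube([440, 13, 151]);
  translate([0, 13, 13]) cube([13, 372, 151]);
  translate([427, 13, 13]) cube([13, 372, 151]);
}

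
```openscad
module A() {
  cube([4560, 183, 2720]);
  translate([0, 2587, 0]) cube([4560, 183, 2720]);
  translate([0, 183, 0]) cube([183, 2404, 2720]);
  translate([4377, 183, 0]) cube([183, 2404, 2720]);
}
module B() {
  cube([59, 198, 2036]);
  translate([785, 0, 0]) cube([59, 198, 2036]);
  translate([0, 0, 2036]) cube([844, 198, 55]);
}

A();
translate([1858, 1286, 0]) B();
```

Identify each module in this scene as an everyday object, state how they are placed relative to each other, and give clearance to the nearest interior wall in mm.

Clearances: x = 1675, y = 1103; minimum 1103 mm.

A is a house frame. B is a door frame. The door frame sits inside the house frame, centred. The clearance to the nearest interior wall is 1103 mm.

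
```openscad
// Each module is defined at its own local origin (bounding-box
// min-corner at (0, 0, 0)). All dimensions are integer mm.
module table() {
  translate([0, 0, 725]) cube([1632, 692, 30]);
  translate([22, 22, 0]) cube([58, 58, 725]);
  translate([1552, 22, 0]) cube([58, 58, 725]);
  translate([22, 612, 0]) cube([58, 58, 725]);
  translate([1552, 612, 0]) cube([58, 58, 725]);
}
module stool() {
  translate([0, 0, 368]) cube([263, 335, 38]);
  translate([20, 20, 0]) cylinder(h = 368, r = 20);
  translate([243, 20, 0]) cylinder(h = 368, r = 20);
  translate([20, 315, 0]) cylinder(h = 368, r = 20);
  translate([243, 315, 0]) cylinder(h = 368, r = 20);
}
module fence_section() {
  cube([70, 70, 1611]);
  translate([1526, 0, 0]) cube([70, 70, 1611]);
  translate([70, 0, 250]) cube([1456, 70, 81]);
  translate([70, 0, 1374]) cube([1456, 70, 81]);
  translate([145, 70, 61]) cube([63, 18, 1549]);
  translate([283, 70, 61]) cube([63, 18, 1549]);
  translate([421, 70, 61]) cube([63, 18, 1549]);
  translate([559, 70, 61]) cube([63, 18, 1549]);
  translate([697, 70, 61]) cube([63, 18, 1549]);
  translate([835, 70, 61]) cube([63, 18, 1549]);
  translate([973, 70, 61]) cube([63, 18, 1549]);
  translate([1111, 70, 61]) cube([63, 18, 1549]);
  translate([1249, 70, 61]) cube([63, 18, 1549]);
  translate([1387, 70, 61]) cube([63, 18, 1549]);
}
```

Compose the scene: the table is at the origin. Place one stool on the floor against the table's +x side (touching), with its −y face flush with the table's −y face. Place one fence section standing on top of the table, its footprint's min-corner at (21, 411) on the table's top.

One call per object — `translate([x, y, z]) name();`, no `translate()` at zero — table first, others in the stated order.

table();
translate([1632, 0, 0]) stool();
translate([21, 411, 755]) fence_section();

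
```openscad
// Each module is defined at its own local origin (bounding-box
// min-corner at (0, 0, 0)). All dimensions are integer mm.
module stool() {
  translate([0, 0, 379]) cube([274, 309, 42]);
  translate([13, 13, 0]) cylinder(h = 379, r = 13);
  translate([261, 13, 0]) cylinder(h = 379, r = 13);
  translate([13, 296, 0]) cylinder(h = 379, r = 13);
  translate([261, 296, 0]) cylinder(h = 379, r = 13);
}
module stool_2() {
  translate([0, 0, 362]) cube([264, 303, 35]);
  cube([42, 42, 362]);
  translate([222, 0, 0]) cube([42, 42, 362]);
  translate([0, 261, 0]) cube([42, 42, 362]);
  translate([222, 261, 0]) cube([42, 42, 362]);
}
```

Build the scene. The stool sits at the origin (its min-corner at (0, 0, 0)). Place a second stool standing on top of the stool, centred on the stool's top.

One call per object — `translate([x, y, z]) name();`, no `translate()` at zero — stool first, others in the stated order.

stool();
translate([5, 3, 421]) stool_2();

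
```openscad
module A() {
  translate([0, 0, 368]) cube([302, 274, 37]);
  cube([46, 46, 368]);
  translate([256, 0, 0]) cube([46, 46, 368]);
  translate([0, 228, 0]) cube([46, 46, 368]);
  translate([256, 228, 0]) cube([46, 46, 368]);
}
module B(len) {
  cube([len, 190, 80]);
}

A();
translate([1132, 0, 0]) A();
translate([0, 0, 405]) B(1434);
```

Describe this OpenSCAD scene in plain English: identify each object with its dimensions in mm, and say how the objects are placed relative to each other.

A is a four-legged stool. The seat is a 302×274×37 mm slab whose top surface is at z = 405 mm; four square legs, each 46×46 mm in cross-section, run from the floor (z = 0) to the underside of the seat, each flush with a corner of the seat.

B is a rectangular beam 1434 mm long (x), 190 mm deep (y), 80 mm thick (z).

The beam spans the tops of two stools placed 830 mm apart, resting at z = 405 mm.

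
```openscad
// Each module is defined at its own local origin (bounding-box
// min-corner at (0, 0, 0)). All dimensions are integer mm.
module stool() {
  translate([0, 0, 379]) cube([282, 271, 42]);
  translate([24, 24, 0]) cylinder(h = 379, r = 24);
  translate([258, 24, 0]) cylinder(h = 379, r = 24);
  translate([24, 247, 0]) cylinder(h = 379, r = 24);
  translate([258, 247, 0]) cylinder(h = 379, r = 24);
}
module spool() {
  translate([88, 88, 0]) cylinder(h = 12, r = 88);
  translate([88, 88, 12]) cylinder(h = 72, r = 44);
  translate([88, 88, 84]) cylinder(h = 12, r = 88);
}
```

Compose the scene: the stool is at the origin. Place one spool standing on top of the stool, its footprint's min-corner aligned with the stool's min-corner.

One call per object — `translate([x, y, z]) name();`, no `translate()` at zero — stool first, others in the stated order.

stool();
translate([0, 0, 421]) spool();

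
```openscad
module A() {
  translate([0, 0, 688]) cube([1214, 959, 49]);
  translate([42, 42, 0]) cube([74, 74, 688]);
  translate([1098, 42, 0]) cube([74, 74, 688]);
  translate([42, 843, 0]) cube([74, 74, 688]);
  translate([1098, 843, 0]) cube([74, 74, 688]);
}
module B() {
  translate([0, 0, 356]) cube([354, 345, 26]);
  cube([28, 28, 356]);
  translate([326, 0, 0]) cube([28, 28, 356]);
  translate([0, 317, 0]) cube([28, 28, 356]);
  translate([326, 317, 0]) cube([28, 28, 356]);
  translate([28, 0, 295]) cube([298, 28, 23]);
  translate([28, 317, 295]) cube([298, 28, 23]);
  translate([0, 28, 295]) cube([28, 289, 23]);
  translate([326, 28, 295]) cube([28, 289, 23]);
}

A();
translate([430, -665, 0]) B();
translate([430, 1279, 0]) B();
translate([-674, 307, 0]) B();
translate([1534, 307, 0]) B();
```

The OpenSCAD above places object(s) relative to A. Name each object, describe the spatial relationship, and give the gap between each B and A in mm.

A is a table. B is a stool. Four stools sit around the table at the −y, +y, −x, +x sides. The gap between each stool and the table is 320 mm.

Each stool's nearest face is 320 mm from the table's bounding box.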